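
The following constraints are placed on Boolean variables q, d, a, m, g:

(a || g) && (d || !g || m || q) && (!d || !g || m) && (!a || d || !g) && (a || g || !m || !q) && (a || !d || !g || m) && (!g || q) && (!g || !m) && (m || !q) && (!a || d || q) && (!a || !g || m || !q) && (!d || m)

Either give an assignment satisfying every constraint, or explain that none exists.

Set q = True.
  then (m || !q) forces m = True.
  then (!g || !m) forces g = False.
  then (a || g) forces a = True.
Set d = True.
All clauses satisfied.

q = True; d = True; a = True; m = True; g = False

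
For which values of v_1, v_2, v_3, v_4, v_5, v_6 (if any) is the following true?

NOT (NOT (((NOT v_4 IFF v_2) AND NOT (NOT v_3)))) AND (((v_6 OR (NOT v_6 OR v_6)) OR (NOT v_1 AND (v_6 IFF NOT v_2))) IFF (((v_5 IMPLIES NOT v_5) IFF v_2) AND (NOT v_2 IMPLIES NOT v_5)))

v_1=F, v_2=T, v_3=T, v_4=F, v_5=F, v_6=F

  NOT (NOT (((NOT v_4 IFF v_2) AND NOT (NOT v_3)))) = True
    NOT (((NOT v_4 IFF v_2) AND NOT (NOT v_3))) = False
      (NOT v_4 IFF v_2) AND NOT (NOT v_3) = True
        NOT v_4 IFF v_2 = True
          NOT v_4 = True
        NOT (NOT v_3) = True
          NOT v_3 = False
  ((v_6 OR (NOT v_6 OR v_6)) OR (NOT v_1 AND (v_6 IFF NOT v_2))) IFF (((v_5 IMPLIES NOT v_5) IFF v_2) AND (NOT v_2 IMPLIES NOT v_5)) = True
    (v_6 OR (NOT v_6 OR v_6)) OR (NOT v_1 AND (v_6 IFF NOT v_2)) = True
      v_6 OR (NOT v_6 OR v_6) = True
        NOT v_6 OR v_6 = True
          NOT v_6 = True
      NOT v_1 AND (v_6 IFF NOT v_2) = True
        NOT v_1 = True
        v_6 IFF NOT v_2 = True
          NOT v_2 = False
    ((v_5 IMPLIES NOT v_5) IFF v_2) AND (NOT v_2 IMPLIES NOT v_5) = True
      (v_5 IMPLIES NOT v_5) IFF v_2 = True
        v_5 IMPLIES NOT v_5 = True
          NOT v_5 = True
      NOT v_2 IMPLIES NOT v_5 = True
        NOT v_2 = False
        NOT v_5 = True
Both conjuncts True, so the formula holds.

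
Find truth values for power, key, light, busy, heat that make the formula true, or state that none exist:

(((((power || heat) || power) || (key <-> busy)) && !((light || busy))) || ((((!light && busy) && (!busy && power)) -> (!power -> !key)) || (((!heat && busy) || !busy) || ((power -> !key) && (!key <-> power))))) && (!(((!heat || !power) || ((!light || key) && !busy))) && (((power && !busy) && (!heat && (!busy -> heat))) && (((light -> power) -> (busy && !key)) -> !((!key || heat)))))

Case heat = True: the conjunct !heat is False.
Case heat = False: the conjunct !(((!heat || !power) || ((!light || key) && !busy))) becomes !((True || ((!light || key) && !busy))) = False.
Both cases fail — unsatisfiable.

UNSATISFIABLE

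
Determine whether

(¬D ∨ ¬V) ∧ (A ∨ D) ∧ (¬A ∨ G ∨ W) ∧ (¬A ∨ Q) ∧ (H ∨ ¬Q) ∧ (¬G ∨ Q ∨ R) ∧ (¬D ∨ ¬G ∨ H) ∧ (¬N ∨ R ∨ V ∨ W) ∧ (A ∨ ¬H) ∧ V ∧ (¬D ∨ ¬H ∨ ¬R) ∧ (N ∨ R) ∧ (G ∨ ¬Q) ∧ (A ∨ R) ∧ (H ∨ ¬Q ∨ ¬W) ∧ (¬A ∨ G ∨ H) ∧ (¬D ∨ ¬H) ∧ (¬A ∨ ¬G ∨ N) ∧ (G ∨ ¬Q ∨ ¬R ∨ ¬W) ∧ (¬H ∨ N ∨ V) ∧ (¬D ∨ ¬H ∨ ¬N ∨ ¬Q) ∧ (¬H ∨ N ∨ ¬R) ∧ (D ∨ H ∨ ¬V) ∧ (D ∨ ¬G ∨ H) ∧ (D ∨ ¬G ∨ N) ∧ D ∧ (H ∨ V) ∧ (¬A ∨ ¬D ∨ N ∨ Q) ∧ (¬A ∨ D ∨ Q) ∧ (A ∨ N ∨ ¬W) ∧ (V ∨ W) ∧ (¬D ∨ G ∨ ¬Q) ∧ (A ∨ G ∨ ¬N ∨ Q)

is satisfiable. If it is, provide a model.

Unsatisfiable

Case V = True:
  (¬D ∨ ¬V) forces D = False.
  Clause (D) is falsified — contradiction.
Case V = False:
  Clause (V) is falsified — contradiction.
Both cases fail, so the formula is unsatisfiable.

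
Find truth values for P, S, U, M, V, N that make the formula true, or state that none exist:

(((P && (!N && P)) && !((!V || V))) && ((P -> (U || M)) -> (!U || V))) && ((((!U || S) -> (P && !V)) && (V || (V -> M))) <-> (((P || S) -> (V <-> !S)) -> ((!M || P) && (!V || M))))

No satisfying assignment exists.

The conjunct !((!V || V)) is unsatisfiable on its own:
  V=F: evaluates to False.
  V=T: evaluates to False.
So the whole conjunction is unsatisfiable.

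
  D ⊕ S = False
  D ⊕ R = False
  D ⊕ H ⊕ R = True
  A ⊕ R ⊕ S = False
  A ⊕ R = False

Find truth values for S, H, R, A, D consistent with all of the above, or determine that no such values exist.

S = False; H = True; R = False; A = False; D = False

D ⊕ S = F ⊕ F = False ✓
D ⊕ R = F ⊕ F = False ✓
D ⊕ H ⊕ R = F ⊕ T ⊕ F = True ✓
A ⊕ R ⊕ S = F ⊕ F ⊕ F = False ✓
A ⊕ R = F ⊕ F = False ✓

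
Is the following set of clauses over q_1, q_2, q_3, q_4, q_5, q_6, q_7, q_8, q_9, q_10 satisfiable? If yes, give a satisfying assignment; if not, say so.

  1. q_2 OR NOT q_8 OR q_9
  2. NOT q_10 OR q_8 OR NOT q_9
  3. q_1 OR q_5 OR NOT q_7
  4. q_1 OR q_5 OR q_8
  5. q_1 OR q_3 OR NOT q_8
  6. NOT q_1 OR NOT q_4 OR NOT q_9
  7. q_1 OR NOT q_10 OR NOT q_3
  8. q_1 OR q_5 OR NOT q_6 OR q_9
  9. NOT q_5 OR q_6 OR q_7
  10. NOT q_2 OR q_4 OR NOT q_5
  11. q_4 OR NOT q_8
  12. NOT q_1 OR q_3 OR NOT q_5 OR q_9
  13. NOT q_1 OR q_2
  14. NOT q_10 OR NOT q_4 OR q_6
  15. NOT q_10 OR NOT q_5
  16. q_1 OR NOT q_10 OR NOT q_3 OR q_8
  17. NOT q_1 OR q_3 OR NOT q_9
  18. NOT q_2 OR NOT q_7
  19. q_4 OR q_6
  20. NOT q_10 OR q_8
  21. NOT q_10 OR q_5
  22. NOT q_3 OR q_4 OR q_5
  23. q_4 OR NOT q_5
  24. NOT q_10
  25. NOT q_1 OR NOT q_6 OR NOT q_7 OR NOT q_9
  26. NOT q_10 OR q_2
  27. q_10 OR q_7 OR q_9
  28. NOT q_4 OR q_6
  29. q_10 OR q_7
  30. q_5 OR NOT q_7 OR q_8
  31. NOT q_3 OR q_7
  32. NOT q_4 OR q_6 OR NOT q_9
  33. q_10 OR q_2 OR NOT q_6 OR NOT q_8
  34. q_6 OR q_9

Unit clause (NOT q_10) forces q_10 = False.
In (q_10 OR q_7) only q_7 is left, so q_7 = True.
In (NOT q_2 OR NOT q_7) only NOT q_2 is left, so q_2 = False.
In (NOT q_1 OR q_2) only NOT q_1 is left, so q_1 = False.
In (q_1 OR q_5 OR NOT q_7) only q_5 is left, so q_5 = True.
In (q_4 OR NOT q_5) only q_4 is left, so q_4 = True.
In (NOT q_4 OR q_6) only q_6 is left, so q_6 = True.
In (q_10 OR q_2 OR NOT q_6 OR NOT q_8) only NOT q_8 is left, so q_8 = False.
Set q_3 = False.
Set q_9 = False.
All clauses satisfied.

q_1 = False; q_2 = False; q_3 = False; q_4 = True; q_5 = True; q_6 = True; q_7 = True; q_8 = False; q_9 = False; q_10 = False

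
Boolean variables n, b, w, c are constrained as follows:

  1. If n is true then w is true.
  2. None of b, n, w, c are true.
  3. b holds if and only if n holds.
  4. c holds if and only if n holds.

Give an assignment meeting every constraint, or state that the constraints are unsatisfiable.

n = False; b = False; w = False; c = False

  (1) n=F ⇒ w: vacuous ✓
  (2) {b, n, w, c}: 0 true — none ✓
  (3) b=F, n=F — same ✓
  (4) c=F, n=F — same ✓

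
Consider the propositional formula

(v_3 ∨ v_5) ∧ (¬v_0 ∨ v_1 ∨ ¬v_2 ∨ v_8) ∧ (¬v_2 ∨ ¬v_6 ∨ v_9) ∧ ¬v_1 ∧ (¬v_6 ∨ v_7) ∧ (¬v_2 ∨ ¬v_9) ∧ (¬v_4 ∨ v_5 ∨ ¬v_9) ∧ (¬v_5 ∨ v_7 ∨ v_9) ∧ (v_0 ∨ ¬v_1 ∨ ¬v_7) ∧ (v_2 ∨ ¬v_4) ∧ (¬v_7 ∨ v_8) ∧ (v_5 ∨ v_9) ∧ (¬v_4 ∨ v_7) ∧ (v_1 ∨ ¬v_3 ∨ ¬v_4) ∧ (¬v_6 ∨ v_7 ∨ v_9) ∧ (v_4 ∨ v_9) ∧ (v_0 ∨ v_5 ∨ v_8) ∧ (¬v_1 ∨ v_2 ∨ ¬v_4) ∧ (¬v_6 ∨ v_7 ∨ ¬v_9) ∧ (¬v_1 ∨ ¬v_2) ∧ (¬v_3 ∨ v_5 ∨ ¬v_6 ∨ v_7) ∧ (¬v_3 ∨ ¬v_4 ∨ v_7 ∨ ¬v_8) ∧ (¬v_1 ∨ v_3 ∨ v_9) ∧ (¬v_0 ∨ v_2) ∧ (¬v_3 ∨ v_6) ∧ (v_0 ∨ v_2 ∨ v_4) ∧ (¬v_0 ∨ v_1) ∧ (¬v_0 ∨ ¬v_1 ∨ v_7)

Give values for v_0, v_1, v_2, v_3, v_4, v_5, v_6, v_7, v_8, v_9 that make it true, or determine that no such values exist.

Unit clause (¬v_1) forces v_1 = False.
In (¬v_0 ∨ v_1) only ¬v_0 is left, so v_0 = False.
Try v_2 = False:
  (v_2 ∨ ¬v_4) forces v_4 = False.
  clause (v_0 ∨ v_2 ∨ v_4) is falsified — backtrack.
So v_2 = True.
  then (¬v_2 ∨ ¬v_9) forces v_9 = False.
  then (v_5 ∨ v_9) forces v_5 = True.
  then (v_4 ∨ v_9) forces v_4 = True.
  then (¬v_2 ∨ ¬v_6 ∨ v_9) forces v_6 = False.
  then (¬v_5 ∨ v_7 ∨ v_9) forces v_7 = True.
  then (¬v_7 ∨ v_8) forces v_8 = True.
  then (v_1 ∨ ¬v_3 ∨ ¬v_4) forces v_3 = False.
All clauses satisfied.

v_0 = False; v_1 = False; v_2 = True; v_3 = False; v_4 = True; v_5 = True; v_6 = False; v_7 = True; v_8 = True; v_9 = False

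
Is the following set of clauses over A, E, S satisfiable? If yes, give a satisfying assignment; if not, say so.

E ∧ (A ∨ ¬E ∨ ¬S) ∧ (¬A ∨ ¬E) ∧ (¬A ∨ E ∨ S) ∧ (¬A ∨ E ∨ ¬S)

A=F; E=T; S=F

Unit clause (E) forces E = True.
In (¬A ∨ ¬E) only ¬A is left, so A = False.
In (A ∨ ¬E ∨ ¬S) only ¬S is left, so S = False.
Check each clause:
  (E): E holds.
  (A ∨ ¬E ∨ ¬S): ¬S holds.
  (¬A ∨ ¬E): ¬A holds.
  (¬A ∨ E ∨ S): ¬A holds.
  (¬A ∨ E ∨ ¬S): ¬A holds.
All clauses satisfied.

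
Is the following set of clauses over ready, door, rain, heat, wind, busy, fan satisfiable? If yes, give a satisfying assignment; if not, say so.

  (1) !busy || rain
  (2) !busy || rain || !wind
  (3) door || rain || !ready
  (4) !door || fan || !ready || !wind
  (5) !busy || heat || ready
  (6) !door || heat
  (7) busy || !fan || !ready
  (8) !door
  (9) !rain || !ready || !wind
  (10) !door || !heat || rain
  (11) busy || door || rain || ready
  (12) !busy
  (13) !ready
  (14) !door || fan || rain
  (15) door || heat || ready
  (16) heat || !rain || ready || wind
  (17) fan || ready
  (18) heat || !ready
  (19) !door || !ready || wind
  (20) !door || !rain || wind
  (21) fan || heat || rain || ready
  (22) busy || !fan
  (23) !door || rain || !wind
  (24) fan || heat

Case ready = True:
  Clause (!ready) is falsified — contradiction.
Case ready = False:
  (!door) forces door = False.
  (!busy) forces busy = False.
  (busy || door || rain || ready) forces rain = True.
  (door || heat || ready) forces heat = True.
  (fan || ready) forces fan = True.
  Clause (busy || !fan) is falsified — contradiction.
Both cases fail, so the formula is unsatisfiable.

No satisfying assignment exists.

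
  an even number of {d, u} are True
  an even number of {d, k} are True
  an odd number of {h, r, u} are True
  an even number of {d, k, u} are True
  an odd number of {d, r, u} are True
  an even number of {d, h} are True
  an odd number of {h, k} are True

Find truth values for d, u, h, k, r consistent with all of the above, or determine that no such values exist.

No satisfying assignment exists.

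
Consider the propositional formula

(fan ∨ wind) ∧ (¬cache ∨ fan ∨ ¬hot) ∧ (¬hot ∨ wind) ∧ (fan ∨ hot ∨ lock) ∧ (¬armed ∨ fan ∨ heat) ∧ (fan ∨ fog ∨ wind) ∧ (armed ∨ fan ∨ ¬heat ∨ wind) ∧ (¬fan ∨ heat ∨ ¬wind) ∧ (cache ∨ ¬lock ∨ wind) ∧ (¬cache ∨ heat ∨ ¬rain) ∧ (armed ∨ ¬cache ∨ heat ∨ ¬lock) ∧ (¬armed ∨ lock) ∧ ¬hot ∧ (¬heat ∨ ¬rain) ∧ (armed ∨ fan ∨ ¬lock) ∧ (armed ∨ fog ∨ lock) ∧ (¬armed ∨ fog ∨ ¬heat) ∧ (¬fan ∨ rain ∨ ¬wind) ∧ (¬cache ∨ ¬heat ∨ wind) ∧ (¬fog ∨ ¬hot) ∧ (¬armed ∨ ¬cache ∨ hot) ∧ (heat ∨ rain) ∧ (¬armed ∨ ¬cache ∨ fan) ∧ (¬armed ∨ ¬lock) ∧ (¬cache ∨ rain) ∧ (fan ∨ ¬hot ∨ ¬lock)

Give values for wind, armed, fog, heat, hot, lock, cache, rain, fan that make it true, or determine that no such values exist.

Unit clause (¬hot) forces hot = False.
Set wind = False.
  then (fan ∨ wind) forces fan = True.
Try armed = True:
  (¬armed ∨ lock) forces lock = True.
  clause (¬armed ∨ ¬lock) is falsified — backtrack.
So armed = False.
Try fog = False:
  (armed ∨ fog ∨ lock) forces lock = True.
  (cache ∨ ¬lock ∨ wind) forces cache = True.
  (armed ∨ ¬cache ∨ heat ∨ ¬lock) forces heat = True.
  clause (¬cache ∨ ¬heat ∨ wind) is falsified — backtrack.
So fog = True.
Set heat = True.
  then (¬heat ∨ ¬rain) forces rain = False.
  then (¬cache ∨ ¬heat ∨ wind) forces cache = False.
  then (cache ∨ ¬lock ∨ wind) forces lock = False.
All clauses satisfied.

wind = False; armed = False; fog = True; heat = True; hot = False; lock = False; cache = False; rain = False; fan = True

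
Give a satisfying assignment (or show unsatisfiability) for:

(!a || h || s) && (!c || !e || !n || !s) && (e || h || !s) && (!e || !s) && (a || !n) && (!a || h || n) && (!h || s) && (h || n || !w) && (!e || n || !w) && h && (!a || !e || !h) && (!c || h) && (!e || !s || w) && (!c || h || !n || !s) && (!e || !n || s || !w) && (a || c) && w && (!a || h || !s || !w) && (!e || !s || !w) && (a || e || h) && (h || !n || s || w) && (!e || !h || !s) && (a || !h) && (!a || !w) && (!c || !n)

Case h = True:
  (!h || s) forces s = True.
  (!e || !s) forces e = False.
  (w) forces w = True.
  (a || !h) forces a = True.
  Clause (!a || !w) is falsified — contradiction.
Case h = False:
  Clause (h) is falsified — contradiction.
Both cases fail, so the formula is unsatisfiable.

UNSATISFIABLE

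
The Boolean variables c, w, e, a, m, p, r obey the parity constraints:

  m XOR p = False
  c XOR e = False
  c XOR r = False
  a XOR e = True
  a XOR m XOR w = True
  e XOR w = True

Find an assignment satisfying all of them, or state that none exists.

c = False; w = True; e = False; a = True; m = True; p = True; r = False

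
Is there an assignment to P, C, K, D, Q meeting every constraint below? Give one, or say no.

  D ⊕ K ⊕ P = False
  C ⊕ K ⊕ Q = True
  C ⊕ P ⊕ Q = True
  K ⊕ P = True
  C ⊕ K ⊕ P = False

Adding constraints 2, 3, 4 mod 2: every variable appears an even number of times on the left, so the left side is 0.
But the right sides sum to 1 (mod 2). 0 ≠ 1 — the system is inconsistent.

Unsatisfiable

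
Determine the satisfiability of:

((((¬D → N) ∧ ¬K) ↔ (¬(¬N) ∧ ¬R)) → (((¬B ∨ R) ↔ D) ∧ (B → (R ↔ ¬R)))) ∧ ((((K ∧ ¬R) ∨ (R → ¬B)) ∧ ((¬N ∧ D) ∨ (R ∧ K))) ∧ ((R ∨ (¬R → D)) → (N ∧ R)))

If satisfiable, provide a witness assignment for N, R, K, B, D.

N = True, R = True, K = True, B = False, D = True

  (((¬D → N) ∧ ¬K) ↔ (¬(¬N) ∧ ¬R)) → (((¬B ∨ R) ↔ D) ∧ (B → (R ↔ ¬R))) = True
    ((¬D → N) ∧ ¬K) ↔ (¬(¬N) ∧ ¬R) = True
      (¬D → N) ∧ ¬K = False
        ¬D → N = True
          ¬D = False
        ¬K = False
      ¬(¬N) ∧ ¬R = False
        ¬(¬N) = True
          ¬N = False
        ¬R = False
    ((¬B ∨ R) ↔ D) ∧ (B → (R ↔ ¬R)) = True
      (¬B ∨ R) ↔ D = True
        ¬B ∨ R = True
          ¬B = True
      B → (R ↔ ¬R) = True
        R ↔ ¬R = False
          ¬R = False
  (((K ∧ ¬R) ∨ (R → ¬B)) ∧ ((¬N ∧ D) ∨ (R ∧ K))) ∧ ((R ∨ (¬R → D)) → (N ∧ R)) = True
    ((K ∧ ¬R) ∨ (R → ¬B)) ∧ ((¬N ∧ D) ∨ (R ∧ K)) = True
      (K ∧ ¬R) ∨ (R → ¬B) = True
        K ∧ ¬R = False
          ¬R = False
        R → ¬B = True
          ¬B = True
      (¬N ∧ D) ∨ (R ∧ K) = True
        ¬N ∧ D = False
          ¬N = False
        R ∧ K = True
    (R ∨ (¬R → D)) → (N ∧ R) = True
      R ∨ (¬R → D) = True
        ¬R → D = True
          ¬R = False
      N ∧ R = True
Both conjuncts True, so the formula holds.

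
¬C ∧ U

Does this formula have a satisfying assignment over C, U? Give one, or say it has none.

C: False, U: True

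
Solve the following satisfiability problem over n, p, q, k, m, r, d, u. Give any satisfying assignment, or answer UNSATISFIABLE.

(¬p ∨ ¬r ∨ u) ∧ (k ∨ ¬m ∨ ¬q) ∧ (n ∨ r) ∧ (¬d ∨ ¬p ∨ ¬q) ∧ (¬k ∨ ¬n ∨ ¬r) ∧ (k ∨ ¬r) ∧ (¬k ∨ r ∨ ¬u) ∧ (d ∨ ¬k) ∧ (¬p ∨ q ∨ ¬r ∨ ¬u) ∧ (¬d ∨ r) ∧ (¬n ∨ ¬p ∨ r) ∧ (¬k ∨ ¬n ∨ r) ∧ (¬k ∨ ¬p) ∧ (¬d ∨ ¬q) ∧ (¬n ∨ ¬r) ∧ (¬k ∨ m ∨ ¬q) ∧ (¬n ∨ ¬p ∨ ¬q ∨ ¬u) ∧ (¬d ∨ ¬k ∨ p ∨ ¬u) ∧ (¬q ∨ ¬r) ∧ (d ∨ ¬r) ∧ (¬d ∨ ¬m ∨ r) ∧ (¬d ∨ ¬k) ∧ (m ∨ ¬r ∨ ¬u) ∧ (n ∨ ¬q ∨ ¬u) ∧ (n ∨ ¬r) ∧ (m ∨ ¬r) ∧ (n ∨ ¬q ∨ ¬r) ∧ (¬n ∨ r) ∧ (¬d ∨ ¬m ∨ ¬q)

The formula is unsatisfiable.

Case n = True:
  (¬n ∨ ¬r) forces r = False.
  Clause (¬n ∨ r) is falsified — contradiction.
Case n = False:
  (n ∨ r) forces r = True.
  Clause (n ∨ ¬r) is falsified — contradiction.
Both cases fail, so the formula is unsatisfiable.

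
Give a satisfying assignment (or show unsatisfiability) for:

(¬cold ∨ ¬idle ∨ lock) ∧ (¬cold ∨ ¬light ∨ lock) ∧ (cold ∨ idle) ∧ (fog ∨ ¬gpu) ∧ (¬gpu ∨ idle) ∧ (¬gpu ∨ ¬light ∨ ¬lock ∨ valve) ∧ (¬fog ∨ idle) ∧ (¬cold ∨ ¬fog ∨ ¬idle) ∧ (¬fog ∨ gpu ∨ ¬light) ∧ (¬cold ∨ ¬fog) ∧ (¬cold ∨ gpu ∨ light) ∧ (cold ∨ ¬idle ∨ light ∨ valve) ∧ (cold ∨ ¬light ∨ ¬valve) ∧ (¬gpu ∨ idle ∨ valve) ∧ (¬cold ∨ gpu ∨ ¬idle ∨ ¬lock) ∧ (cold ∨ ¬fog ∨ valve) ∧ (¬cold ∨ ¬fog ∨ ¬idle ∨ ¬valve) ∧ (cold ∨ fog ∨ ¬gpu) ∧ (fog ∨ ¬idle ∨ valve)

Set lock = True.
Set gpu = False.
Set idle = True.
  then (¬cold ∨ gpu ∨ ¬idle ∨ ¬lock) forces cold = False.
Try valve = False:
  (cold ∨ ¬idle ∨ light ∨ valve) forces light = True.
  (¬fog ∨ gpu ∨ ¬light) forces fog = False.
  clause (fog ∨ ¬idle ∨ valve) is falsified — backtrack.
So valve = True.
  then (cold ∨ ¬light ∨ ¬valve) forces light = False.
Set fog = True.
All clauses satisfied.

lock = True; gpu = False; idle = True; valve = True; cold = False; fog = True; light = False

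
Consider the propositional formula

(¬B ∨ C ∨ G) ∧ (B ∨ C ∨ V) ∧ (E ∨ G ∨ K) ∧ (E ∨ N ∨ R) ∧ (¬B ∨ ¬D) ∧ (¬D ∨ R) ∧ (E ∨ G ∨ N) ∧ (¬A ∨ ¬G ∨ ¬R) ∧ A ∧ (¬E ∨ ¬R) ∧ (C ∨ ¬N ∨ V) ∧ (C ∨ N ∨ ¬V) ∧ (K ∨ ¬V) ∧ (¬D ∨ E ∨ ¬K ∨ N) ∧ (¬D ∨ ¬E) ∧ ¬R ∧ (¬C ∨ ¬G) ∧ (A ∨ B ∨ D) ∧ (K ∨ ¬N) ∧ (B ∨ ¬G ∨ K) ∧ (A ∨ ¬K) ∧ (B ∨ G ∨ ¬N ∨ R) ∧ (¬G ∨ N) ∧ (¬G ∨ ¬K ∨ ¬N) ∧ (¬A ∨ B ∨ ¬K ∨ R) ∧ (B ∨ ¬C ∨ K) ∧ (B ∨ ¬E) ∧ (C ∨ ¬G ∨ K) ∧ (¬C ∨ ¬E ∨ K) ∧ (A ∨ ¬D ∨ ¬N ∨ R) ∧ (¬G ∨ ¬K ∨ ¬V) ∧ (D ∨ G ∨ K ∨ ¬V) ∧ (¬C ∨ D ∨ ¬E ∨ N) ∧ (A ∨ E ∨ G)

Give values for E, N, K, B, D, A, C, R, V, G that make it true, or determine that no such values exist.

Unit clause (A) forces A = True.
Unit clause (¬R) forces R = False.
In (¬D ∨ R) only ¬D is left, so D = False.
Set E = False.
  then (E ∨ N ∨ R) forces N = True.
  then (K ∨ ¬N) forces K = True.
  then (¬G ∨ ¬K ∨ ¬N) forces G = False.
  then (¬A ∨ B ∨ ¬K ∨ R) forces B = True.
  then (¬B ∨ C ∨ G) forces C = True.
Set V = False.
All clauses satisfied.

E = False, N = True, K = True, B = True, D = False, A = True, C = True, R = False, V = False, G = False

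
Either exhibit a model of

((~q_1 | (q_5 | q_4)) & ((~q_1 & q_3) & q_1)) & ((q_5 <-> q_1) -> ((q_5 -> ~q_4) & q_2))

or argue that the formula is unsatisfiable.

The formula is unsatisfiable.

Case q_1 = True: the conjunct ~q_1 is False.
Case q_1 = False: the conjunct q_1 is False.
Both cases fail — unsatisfiable.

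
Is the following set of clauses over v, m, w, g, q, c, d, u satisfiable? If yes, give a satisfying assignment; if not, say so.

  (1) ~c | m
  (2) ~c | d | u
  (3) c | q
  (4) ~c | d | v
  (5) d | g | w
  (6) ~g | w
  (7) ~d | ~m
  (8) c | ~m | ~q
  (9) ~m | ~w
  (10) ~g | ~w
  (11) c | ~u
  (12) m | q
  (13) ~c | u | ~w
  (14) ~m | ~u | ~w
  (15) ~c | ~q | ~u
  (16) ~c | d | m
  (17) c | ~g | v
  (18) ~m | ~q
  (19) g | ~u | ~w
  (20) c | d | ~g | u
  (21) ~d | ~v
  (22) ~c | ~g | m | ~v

v = False, m = False, w = True, g = False, q = True, c = False, d = True, u = False

Set v = False.
Try m = True:
  (~d | ~m) forces d = False.
  (~c | d | v) forces c = False.
  (c | q) forces q = True.
  clause (c | ~m | ~q) is falsified — backtrack.
So m = False.
  then (~c | m) forces c = False.
  then (c | q) forces q = True.
  then (c | ~u) forces u = False.
  then (c | ~g | v) forces g = False.
Set w = True.
Set d = True.
All clauses satisfied.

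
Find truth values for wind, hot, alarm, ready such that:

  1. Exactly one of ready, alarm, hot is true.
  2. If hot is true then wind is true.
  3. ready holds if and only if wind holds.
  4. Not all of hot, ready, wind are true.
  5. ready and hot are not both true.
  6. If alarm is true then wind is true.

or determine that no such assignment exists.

wind: True, hot: False, alarm: False, ready: True

  (1) {ready, alarm, hot}: 1 true — exactly one ✓
  (2) hot=F ⇒ wind: vacuous ✓
  (3) ready=T, wind=T — same ✓
  (4) {hot, ready, wind}: 2/3 true — not all ✓
  (5) ready=T, hot=F — not both ✓
  (6) alarm=F ⇒ wind: vacuous ✓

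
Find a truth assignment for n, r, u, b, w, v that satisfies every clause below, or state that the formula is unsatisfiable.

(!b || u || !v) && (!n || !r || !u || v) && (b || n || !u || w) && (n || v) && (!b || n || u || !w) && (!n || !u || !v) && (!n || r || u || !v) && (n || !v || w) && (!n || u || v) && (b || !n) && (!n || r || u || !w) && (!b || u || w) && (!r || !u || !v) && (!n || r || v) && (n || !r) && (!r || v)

n: False; r: False; u: True; b: False; w: True; v: True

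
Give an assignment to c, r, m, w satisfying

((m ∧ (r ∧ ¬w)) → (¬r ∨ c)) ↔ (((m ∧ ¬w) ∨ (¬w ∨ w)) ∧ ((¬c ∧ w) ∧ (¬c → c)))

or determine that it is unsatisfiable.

c = False, r = True, m = True, w = False

  ((m ∧ (r ∧ ¬w)) → (¬r ∨ c)) ↔ (((m ∧ ¬w) ∨ (¬w ∨ w)) ∧ ((¬c ∧ w) ∧ (¬c → c))) = True
    (m ∧ (r ∧ ¬w)) → (¬r ∨ c) = False
      m ∧ (r ∧ ¬w) = True
        r ∧ ¬w = True
          ¬w = True
      ¬r ∨ c = False
        ¬r = False
    ((m ∧ ¬w) ∨ (¬w ∨ w)) ∧ ((¬c ∧ w) ∧ (¬c → c)) = False
      (m ∧ ¬w) ∨ (¬w ∨ w) = True
        m ∧ ¬w = True
          ¬w = True
        ¬w ∨ w = True
          ¬w = True
      (¬c ∧ w) ∧ (¬c → c) = False
        ¬c ∧ w = False
          ¬c = True
        ¬c → c = False
          ¬c = True
The formula evaluates to True.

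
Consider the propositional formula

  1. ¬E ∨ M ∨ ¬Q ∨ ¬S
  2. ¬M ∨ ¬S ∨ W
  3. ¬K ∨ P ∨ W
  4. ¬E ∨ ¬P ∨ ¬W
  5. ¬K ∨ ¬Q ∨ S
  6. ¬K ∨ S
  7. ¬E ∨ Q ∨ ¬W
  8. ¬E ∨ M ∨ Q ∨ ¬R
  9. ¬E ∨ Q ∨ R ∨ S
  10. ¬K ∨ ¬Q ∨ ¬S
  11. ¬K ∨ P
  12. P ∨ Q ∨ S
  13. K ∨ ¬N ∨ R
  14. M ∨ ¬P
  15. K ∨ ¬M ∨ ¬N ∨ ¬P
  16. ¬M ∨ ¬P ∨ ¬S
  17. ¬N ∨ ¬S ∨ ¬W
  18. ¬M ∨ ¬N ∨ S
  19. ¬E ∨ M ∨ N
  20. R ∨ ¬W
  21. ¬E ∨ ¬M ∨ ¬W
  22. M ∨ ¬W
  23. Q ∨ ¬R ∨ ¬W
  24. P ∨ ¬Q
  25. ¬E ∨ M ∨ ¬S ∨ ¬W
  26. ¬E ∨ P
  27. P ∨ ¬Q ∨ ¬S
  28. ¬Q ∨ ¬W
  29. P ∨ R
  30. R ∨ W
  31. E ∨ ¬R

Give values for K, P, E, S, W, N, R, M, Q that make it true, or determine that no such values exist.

Set K = False.
Try P = False:
  (P ∨ ¬Q) forces Q = False.
  (P ∨ Q ∨ S) forces S = True.
  (¬E ∨ P) forces E = False.
  (P ∨ R) forces R = True.
  clause (E ∨ ¬R) is falsified — backtrack.
So P = True.
  then (M ∨ ¬P) forces M = True.
  then (K ∨ ¬M ∨ ¬N ∨ ¬P) forces N = False.
  then (¬M ∨ ¬P ∨ ¬S) forces S = False.
Try E = False:
  (E ∨ ¬R) forces R = False.
  (R ∨ ¬W) forces W = False.
  clause (R ∨ W) is falsified — backtrack.
So E = True.
  then (¬E ∨ ¬P ∨ ¬W) forces W = False.
  then (R ∨ W) forces R = True.
Set Q = False.
All clauses satisfied.

K=F; P=T; E=T; S=F; W=F; N=F; R=T; M=T; Q=F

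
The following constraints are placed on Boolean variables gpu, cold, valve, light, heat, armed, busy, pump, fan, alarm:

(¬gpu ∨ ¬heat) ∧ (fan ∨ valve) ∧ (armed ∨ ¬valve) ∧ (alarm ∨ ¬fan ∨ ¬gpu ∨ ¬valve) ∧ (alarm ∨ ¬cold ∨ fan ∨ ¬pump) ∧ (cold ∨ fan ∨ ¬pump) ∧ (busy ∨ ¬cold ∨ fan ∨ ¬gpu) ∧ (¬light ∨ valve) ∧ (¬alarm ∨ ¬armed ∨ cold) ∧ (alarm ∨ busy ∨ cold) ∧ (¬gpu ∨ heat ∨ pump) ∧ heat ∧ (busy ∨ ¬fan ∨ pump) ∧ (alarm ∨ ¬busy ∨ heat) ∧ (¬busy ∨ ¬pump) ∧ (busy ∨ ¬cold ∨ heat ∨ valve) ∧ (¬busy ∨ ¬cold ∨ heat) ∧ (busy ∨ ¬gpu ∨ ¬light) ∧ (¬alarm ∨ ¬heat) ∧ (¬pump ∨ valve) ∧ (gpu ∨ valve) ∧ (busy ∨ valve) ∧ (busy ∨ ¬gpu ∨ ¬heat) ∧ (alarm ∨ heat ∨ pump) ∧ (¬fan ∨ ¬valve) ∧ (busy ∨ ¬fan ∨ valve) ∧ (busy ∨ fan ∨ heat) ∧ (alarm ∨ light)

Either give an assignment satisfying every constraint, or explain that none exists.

gpu = False, cold = False, valve = True, light = True, heat = True, armed = True, busy = True, pump = False, fan = False, alarm = False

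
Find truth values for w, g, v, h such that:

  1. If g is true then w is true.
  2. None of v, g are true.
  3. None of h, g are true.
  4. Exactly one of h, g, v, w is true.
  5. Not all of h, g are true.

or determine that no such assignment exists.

w = True, g = False, v = False, h = False

  (1) g=F ⇒ w: vacuous ✓
  (2) {v, g}: 0 true — none ✓
  (3) {h, g}: 0 true — none ✓
  (4) {h, g, v, w}: 1 true — exactly one ✓
  (5) {h, g}: 0/2 true — not all ✓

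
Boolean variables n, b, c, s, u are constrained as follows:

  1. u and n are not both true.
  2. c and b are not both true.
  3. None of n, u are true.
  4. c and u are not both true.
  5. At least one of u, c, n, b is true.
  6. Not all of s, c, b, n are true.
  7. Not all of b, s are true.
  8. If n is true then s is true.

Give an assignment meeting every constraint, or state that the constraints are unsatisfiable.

n = False; b = False; c = True; s = False; u = False

  (1) u=F, n=F — not both ✓
  (2) c=T, b=F — not both ✓
  (3) {n, u}: 0 true — none ✓
  (4) c=T, u=F — not both ✓
  (5) {u, c, n, b}: 1 true — at least one ✓
  (6) {s, c, b, n}: 1/4 true — not all ✓
  (7) {b, s}: 0/2 true — not all ✓
  (8) n=F ⇒ s: vacuous ✓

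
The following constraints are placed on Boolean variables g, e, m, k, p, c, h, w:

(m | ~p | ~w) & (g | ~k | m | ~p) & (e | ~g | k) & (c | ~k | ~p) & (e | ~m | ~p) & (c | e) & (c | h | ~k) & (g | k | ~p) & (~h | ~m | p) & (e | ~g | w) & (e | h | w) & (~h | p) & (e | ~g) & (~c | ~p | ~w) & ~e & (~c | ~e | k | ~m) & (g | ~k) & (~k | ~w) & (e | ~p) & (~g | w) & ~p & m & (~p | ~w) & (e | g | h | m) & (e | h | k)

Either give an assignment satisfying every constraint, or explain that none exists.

The formula is unsatisfiable.

Case e = True:
  Clause (~e) is falsified — contradiction.
Case e = False:
  (c | e) forces c = True.
  (e | ~g) forces g = False.
  (g | ~k) forces k = False.
  (g | k | ~p) forces p = False.
  (~h | p) forces h = False.
  Clause (e | h | k) is falsified — contradiction.
Both cases fail, so the formula is unsatisfiable.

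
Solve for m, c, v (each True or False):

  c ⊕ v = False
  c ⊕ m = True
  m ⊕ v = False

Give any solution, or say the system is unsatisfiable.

UNSATISFIABLE

Adding constraints 1, 2, 3 mod 2: every variable appears an even number of times on the left, so the left side is 0.
But the right sides sum to 1 (mod 2). 0 ≠ 1 — the system is inconsistent.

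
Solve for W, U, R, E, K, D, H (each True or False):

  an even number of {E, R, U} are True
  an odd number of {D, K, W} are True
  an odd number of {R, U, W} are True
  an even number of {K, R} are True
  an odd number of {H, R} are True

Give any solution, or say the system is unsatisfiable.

W=T; U=F; R=F; E=F; K=F; D=F; H=T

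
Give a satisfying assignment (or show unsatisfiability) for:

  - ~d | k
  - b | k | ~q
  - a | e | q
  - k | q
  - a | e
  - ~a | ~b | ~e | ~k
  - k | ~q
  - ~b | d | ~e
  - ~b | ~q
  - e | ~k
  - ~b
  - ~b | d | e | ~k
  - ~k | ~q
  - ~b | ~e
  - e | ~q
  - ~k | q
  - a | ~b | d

Unsatisfiable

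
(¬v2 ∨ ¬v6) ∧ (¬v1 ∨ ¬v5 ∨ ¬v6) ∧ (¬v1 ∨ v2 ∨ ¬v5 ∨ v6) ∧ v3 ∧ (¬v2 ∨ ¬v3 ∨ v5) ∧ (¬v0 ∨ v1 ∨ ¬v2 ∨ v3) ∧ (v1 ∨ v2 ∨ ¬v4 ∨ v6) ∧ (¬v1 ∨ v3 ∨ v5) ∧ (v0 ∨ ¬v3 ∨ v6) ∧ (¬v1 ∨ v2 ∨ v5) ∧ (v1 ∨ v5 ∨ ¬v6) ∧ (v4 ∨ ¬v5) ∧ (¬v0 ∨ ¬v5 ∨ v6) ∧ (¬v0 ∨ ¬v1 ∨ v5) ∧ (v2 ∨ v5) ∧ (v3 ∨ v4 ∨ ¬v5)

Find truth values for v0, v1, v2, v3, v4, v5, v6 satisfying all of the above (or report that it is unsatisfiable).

v0 = True; v1 = False; v2 = False; v3 = True; v4 = True; v5 = True; v6 = True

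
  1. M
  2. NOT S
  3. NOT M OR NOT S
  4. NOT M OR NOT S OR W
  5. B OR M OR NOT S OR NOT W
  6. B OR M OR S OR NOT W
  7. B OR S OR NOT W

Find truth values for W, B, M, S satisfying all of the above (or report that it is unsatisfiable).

W = False, B = False, M = True, S = False

Unit clause (M) forces M = True.
Unit clause (NOT S) forces S = False.
Set W = False.
Set B = False.
Check each clause:
  (M): M holds.
  (NOT S): NOT S holds.
  (NOT M OR NOT S): NOT S holds.
  (NOT M OR NOT S OR W): NOT S holds.
  (B OR M OR NOT S OR NOT W): M holds.
  (B OR M OR S OR NOT W): M holds.
  (B OR S OR NOT W): NOT W holds.
All clauses satisfied.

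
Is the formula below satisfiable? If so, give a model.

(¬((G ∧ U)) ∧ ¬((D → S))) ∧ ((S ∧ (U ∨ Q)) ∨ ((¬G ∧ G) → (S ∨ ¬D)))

D: True, U: False, S: False, Q: False, G: False

  ¬((G ∧ U)) ∧ ¬((D → S)) = True
    ¬((G ∧ U)) = True
      G ∧ U = False
    ¬((D → S)) = True
      D → S = False
  (S ∧ (U ∨ Q)) ∨ ((¬G ∧ G) → (S ∨ ¬D)) = True
    S ∧ (U ∨ Q) = False
      U ∨ Q = False
    (¬G ∧ G) → (S ∨ ¬D) = True
      ¬G ∧ G = False
        ¬G = True
      S ∨ ¬D = False
        ¬D = False
Both conjuncts True, so the formula holds.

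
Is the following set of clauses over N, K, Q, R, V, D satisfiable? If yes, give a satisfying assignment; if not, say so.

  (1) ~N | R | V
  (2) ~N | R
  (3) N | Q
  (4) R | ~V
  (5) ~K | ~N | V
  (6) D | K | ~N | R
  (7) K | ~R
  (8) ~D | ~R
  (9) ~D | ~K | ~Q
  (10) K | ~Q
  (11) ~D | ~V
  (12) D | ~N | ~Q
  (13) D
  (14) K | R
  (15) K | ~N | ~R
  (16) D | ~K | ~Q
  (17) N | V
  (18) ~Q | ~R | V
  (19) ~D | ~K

No satisfying assignment exists.

Case K = True:
  (D) forces D = True.
  Clause (~D | ~K) is falsified — contradiction.
Case K = False:
  (K | ~R) forces R = False.
  Clause (K | R) is falsified — contradiction.
Both cases fail, so the formula is unsatisfiable.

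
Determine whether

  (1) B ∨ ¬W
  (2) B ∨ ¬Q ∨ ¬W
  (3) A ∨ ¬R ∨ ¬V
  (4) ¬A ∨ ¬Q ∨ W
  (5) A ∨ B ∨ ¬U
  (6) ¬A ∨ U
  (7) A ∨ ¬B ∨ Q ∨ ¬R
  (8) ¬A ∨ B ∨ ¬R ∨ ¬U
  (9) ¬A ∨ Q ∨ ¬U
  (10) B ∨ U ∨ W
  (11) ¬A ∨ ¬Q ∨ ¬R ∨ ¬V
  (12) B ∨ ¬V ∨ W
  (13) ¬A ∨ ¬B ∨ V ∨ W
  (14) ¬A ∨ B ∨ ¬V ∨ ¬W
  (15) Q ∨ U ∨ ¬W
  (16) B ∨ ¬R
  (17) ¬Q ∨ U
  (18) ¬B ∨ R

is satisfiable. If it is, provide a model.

Try B = False:
  (B ∨ ¬W) forces W = False.
  (B ∨ U ∨ W) forces U = True.
  (A ∨ B ∨ ¬U) forces A = True.
  (¬A ∨ ¬Q ∨ W) forces Q = False.
  clause (¬A ∨ Q ∨ ¬U) is falsified — backtrack.
So B = True.
  then (¬B ∨ R) forces R = True.
Set A = True.
  then (¬A ∨ U) forces U = True.
  then (¬A ∨ Q ∨ ¬U) forces Q = True.
  then (¬A ∨ ¬Q ∨ ¬R ∨ ¬V) forces V = False.
  then (¬A ∨ ¬B ∨ V ∨ W) forces W = True.
All clauses satisfied.

B=T, A=T, R=T, U=T, W=T, V=F, Q=T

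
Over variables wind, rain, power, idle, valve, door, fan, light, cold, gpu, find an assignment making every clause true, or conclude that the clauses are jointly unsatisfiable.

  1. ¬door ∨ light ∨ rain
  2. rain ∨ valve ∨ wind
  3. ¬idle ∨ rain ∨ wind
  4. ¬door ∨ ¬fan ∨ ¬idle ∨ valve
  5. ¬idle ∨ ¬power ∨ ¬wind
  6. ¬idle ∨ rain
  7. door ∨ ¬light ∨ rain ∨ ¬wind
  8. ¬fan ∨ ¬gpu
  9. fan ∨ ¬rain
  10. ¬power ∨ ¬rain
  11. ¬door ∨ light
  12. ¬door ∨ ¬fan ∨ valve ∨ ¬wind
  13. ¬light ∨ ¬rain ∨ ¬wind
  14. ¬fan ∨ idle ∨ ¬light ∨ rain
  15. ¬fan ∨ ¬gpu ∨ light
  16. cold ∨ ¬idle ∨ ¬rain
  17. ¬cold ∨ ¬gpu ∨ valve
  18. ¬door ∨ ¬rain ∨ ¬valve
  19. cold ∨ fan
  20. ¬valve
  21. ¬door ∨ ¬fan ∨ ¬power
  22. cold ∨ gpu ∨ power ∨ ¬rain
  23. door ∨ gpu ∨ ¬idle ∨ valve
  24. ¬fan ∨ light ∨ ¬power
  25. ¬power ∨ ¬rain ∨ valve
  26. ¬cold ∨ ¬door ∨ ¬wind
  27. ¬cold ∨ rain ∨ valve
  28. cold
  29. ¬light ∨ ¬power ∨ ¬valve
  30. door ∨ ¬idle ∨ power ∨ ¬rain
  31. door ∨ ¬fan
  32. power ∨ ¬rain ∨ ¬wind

wind=F; rain=T; power=F; idle=F; valve=F; door=T; fan=T; light=T; cold=T; gpu=F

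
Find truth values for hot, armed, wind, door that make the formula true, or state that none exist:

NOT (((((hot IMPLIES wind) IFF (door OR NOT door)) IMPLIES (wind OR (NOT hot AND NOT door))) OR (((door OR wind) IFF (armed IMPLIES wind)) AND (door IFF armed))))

hot = False, armed = True, wind = False, door = True

  NOT (((((hot IMPLIES wind) IFF (door OR NOT door)) IMPLIES (wind OR (NOT hot AND NOT door))) OR (((door OR wind) IFF (armed IMPLIES wind)) AND (door IFF armed)))) = True
    (((hot IMPLIES wind) IFF (door OR NOT door)) IMPLIES (wind OR (NOT hot AND NOT door))) OR (((door OR wind) IFF (armed IMPLIES wind)) AND (door IFF armed)) = False
      ((hot IMPLIES wind) IFF (door OR NOT door)) IMPLIES (wind OR (NOT hot AND NOT door)) = False
        (hot IMPLIES wind) IFF (door OR NOT door) = True
          hot IMPLIES wind = True
          door OR NOT door = True
            NOT door = False
        wind OR (NOT hot AND NOT door) = False
          NOT hot AND NOT door = False
            NOT hot = True
            NOT door = False
      ((door OR wind) IFF (armed IMPLIES wind)) AND (door IFF armed) = False
        (door OR wind) IFF (armed IMPLIES wind) = False
          door OR wind = True
          armed IMPLIES wind = False
        door IFF armed = True
The formula evaluates to True.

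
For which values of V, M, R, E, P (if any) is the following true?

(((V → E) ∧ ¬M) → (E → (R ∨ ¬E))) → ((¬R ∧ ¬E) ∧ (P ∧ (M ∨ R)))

V = False, M = True, R = False, E = False, P = True

  (((V → E) ∧ ¬M) → (E → (R ∨ ¬E))) → ((¬R ∧ ¬E) ∧ (P ∧ (M ∨ R))) = True
    ((V → E) ∧ ¬M) → (E → (R ∨ ¬E)) = True
      (V → E) ∧ ¬M = False
        V → E = True
        ¬M = False
      E → (R ∨ ¬E) = True
        R ∨ ¬E = True
          ¬E = True
    (¬R ∧ ¬E) ∧ (P ∧ (M ∨ R)) = True
      ¬R ∧ ¬E = True
        ¬R = True
        ¬E = True
      P ∧ (M ∨ R) = True
        M ∨ R = True
The formula evaluates to True.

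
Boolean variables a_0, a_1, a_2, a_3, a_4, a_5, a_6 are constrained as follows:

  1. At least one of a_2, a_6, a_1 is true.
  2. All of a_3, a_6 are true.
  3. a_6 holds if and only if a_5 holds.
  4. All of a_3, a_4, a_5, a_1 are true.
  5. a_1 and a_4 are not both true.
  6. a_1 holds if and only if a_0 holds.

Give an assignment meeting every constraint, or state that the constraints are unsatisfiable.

Case a_5 = True:
  (2) forces a_3 = True.
  (2) forces a_6 = True.
  (4) forces a_4 = True.
  (4) forces a_1 = True.
  Constraint (5) is violated (a_1=T, a_4=T) — contradiction.
Case a_5 = False:
  Constraint (4) is violated (a_5=F) — contradiction.
Both cases fail — unsatisfiable.

No satisfying assignment exists.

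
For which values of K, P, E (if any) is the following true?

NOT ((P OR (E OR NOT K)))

K = True; P = False; E = False

  NOT ((P OR (E OR NOT K))) = True
    P OR (E OR NOT K) = False
      E OR NOT K = False
        NOT K = False
The formula evaluates to True.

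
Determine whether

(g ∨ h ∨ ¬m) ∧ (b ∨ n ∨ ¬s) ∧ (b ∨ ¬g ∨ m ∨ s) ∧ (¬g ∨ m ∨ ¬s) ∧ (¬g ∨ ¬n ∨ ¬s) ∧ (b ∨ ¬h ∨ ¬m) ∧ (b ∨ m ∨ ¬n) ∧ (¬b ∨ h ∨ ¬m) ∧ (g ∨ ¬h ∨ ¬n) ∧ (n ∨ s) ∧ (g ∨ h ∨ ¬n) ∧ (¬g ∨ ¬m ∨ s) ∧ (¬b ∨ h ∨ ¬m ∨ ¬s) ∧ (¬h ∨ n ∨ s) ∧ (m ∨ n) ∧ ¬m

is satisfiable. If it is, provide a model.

b = True, g = True, m = False, h = True, s = False, n = True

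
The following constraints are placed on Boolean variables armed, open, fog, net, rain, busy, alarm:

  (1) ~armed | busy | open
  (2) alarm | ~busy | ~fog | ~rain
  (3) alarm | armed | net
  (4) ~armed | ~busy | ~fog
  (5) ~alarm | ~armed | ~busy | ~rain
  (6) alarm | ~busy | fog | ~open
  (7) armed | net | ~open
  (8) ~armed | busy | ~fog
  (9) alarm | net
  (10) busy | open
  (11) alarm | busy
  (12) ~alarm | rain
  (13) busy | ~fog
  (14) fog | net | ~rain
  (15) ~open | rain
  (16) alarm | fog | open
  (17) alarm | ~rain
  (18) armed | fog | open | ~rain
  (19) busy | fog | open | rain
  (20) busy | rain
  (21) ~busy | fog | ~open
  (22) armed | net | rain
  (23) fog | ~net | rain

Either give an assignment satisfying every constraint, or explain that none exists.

armed = False, open = False, fog = True, net = True, rain = False, busy = True, alarm = False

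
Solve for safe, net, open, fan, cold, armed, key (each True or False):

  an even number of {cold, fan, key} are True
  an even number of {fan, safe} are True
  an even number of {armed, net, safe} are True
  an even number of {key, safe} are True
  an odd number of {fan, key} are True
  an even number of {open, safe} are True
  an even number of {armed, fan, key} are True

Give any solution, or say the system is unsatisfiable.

UNSATISFIABLE

Adding constraints 2, 4, 5 mod 2: every variable appears an even number of times on the left, so the left side is 0.
But the right sides sum to 1 (mod 2). 0 ≠ 1 — the system is inconsistent.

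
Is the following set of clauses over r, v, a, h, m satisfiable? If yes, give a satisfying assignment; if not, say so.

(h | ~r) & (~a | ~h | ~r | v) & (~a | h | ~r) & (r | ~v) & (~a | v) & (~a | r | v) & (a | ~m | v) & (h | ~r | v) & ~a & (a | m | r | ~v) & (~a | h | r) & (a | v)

Unit clause (~a) forces a = False.
In (a | v) only v is left, so v = True.
In (r | ~v) only r is left, so r = True.
In (h | ~r) only h is left, so h = True.
Set m = False.
All clauses satisfied.

r = True, v = True, a = False, h = True, m = False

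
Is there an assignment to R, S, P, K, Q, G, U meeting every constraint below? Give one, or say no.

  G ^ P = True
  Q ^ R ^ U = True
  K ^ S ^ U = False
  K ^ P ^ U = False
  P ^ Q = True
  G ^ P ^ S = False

R = True, S = True, P = True, K = True, Q = False, G = False, U = False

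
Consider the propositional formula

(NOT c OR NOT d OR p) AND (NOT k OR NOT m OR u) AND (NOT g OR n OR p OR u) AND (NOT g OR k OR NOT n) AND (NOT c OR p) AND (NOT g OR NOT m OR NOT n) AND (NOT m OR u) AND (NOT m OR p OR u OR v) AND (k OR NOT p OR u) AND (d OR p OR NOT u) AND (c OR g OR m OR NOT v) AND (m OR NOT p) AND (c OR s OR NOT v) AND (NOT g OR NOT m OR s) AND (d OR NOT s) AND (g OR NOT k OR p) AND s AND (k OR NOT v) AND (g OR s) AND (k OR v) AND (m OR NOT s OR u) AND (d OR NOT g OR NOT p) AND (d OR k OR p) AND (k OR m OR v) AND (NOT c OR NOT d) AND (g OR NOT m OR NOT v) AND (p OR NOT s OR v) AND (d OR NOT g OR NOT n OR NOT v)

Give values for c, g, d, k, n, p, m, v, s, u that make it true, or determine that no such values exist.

Unit clause (s) forces s = True.
In (d OR NOT s) only d is left, so d = True.
In (NOT c OR NOT d) only NOT c is left, so c = False.
Set g = True.
Try k = False:
  (NOT g OR k OR NOT n) forces n = False.
  (k OR NOT v) forces v = False.
  clause (k OR v) is falsified — backtrack.
So k = True.
Set n = False.
Set p = False.
  then (NOT g OR n OR p OR u) forces u = True.
  then (p OR NOT s OR v) forces v = True.
Set m = False.
All clauses satisfied.

c: False, g: True, d: True, k: True, n: False, p: False, m: False, v: True, s: True, u: True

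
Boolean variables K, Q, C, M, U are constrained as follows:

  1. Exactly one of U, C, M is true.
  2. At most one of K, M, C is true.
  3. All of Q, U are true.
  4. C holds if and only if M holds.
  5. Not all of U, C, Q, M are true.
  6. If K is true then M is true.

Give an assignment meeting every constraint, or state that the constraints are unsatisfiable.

K = False; Q = True; C = False; M = False; U = True

  (1) {U, C, M}: 1 true — exactly one ✓
  (2) {K, M, C}: 0 true — at most one ✓
  (3) {Q, U}: all 2 true ✓
  (4) C=F, M=F — same ✓
  (5) {U, C, Q, M}: 2/4 true — not all ✓
  (6) K=F ⇒ M: vacuous ✓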